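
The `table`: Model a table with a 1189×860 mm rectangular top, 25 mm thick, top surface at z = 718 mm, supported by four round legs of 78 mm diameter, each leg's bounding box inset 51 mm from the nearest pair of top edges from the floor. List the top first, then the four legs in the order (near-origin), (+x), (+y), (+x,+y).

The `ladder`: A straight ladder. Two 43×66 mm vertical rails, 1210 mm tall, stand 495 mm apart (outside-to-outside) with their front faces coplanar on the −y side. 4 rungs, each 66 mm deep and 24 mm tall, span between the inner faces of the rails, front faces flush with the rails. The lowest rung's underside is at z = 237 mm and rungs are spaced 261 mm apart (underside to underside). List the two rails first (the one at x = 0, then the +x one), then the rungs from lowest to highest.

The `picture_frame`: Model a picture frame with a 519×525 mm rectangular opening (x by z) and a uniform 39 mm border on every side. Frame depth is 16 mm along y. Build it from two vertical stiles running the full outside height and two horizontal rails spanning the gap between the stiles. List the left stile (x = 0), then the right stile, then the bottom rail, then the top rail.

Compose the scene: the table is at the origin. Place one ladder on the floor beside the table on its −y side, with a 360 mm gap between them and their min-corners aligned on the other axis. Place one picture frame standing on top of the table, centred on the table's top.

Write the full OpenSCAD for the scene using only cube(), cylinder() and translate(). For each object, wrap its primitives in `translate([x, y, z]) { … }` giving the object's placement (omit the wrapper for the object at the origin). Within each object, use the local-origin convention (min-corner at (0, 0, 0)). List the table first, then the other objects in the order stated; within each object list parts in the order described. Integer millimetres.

translate([0, 0, 693]) cube([1189, 860, 25]);
translate([90, 90, 0]) cylinder(h = 693, r = 39);
translate([1099, 90, 0]) cylinder(h = 693, r = 39);
translate([90, 770, 0]) cylinder(h = 693, r = 39);
translate([1099, 770, 0]) cylinder(h = 693, r = 39);
translate([0, -426, 0]) {
  cube([43, 66, 1210]);
  translate([452, 0, 0]) cube([43, 66, 1210]);
  translate([43, 0, 237]) cube([409, 66, 24]);
  translate([43, 0, 498]) cube([409, 66, 24]);
  translate([43, 0, 759]) cube([409, 66, 24]);
  translate([43, 0, 1020]) cube([409, 66, 24]);
}
translate([296, 422, 718]) {
  cube([39, 16, 603]);
  translate([558, 0, 0]) cube([39, 16, 603]);
  translate([39, 0, 0]) cube([519, 16, 39]);
  translate([39, 0, 564]) cube([519, 16, 39]);
}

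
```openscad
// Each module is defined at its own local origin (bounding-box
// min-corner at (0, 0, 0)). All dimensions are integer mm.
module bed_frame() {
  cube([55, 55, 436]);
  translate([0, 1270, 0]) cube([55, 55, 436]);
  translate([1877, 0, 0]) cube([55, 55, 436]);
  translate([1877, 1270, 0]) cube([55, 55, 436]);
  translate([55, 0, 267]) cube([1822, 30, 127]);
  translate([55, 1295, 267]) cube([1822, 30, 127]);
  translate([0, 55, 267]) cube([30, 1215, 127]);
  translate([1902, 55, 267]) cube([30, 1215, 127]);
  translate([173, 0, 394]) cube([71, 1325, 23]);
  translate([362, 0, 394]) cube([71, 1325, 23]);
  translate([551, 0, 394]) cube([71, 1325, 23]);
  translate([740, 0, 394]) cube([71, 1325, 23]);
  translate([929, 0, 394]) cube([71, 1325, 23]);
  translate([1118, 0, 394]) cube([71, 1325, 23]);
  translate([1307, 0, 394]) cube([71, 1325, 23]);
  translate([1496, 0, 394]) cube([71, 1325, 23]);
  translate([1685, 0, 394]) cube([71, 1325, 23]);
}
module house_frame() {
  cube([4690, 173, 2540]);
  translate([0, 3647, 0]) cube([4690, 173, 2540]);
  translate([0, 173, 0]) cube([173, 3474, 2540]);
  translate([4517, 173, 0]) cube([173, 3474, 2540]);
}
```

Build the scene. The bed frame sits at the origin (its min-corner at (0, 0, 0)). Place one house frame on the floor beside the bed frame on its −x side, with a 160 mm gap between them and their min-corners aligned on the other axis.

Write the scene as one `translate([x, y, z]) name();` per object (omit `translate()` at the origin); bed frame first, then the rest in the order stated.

bed_frame();
translate([-4850, 0, 0]) house_frame();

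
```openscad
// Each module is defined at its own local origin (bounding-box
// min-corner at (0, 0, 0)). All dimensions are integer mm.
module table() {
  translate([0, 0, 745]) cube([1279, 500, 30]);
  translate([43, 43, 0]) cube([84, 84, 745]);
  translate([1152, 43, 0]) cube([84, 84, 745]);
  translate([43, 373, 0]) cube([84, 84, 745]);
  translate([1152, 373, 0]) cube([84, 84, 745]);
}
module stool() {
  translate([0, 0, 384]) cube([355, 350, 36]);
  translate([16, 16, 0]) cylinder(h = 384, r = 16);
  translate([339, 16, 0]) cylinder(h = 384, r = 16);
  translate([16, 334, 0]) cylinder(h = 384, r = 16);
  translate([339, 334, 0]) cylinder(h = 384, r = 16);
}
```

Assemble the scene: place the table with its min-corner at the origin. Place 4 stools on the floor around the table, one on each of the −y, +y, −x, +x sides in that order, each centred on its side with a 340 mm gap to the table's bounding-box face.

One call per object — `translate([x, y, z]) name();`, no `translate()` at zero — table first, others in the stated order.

table();
translate([462, -690, 0]) stool();
translate([462, 840, 0]) stool();
translate([-695, 75, 0]) stool();
translate([1619, 75, 0]) stool();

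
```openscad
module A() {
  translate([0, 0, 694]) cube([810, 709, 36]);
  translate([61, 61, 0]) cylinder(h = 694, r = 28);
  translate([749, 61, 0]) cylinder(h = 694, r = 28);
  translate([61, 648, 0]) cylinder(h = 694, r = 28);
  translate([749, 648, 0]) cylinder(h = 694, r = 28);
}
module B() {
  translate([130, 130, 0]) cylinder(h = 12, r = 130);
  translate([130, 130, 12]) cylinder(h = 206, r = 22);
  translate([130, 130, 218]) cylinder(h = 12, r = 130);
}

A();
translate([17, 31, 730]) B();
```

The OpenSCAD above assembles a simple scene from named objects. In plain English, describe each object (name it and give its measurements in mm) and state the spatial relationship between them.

A is a rectangular dining table. The top is 810×709×36 mm with its upper surface at z = 730 mm. It stands on four round legs of 56 mm diameter, each leg's bounding box inset 33 mm from the nearest pair of top edges, running from the floor to the underside of the top.

B is a spool: two coaxial disc flanges of radius 130 mm and thickness 12 mm, joined by a core cylinder of radius 22 mm and height 206 mm. The lower flange rests on z = 0 and the three cylinders share a vertical axis.

The spool is on top of the table.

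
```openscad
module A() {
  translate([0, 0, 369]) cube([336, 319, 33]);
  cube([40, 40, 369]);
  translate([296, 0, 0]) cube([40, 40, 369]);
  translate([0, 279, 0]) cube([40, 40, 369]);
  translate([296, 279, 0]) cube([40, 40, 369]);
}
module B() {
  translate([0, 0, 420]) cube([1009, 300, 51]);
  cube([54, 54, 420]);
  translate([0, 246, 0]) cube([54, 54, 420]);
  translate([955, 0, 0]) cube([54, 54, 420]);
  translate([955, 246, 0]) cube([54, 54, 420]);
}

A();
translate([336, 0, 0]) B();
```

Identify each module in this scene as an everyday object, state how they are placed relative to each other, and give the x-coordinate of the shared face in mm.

A is a stool. B is a bench. The bench is against the stool's +x side, with their −y faces flush. The x-coordinate of the shared face is 336 mm.

The stool's +x face and the bench's −x face are both at x = 336 mm.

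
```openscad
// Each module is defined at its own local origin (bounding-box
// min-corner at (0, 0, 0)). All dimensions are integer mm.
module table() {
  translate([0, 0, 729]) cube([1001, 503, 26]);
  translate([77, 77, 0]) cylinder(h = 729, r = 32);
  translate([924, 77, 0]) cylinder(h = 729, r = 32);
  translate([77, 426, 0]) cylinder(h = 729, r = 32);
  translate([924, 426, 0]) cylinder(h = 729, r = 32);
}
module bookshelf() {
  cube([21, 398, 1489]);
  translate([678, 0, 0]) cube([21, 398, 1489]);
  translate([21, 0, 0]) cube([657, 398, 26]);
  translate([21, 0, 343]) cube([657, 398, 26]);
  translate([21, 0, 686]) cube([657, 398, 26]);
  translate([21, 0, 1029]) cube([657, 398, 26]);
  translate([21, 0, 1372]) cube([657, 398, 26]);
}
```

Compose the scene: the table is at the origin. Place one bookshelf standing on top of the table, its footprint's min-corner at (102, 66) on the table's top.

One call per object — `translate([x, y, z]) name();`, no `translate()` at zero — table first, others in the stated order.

table();
translate([102, 66, 755]) bookshelf();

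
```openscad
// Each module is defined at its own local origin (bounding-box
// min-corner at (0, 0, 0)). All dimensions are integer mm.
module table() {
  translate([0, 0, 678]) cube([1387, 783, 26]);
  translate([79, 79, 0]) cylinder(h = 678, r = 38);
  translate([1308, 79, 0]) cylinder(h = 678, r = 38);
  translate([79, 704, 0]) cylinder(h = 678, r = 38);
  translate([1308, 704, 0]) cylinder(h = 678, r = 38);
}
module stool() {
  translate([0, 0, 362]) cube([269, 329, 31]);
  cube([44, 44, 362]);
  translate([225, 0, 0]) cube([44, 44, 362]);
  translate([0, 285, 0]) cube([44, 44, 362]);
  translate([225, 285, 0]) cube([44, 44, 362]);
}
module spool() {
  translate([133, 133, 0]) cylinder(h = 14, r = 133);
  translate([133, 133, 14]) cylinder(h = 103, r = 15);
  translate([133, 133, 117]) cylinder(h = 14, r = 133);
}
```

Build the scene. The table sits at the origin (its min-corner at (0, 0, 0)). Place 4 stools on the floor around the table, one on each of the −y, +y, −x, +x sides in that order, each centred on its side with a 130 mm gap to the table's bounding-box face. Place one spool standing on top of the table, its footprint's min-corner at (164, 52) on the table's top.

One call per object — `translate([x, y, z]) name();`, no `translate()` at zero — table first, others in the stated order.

table();
translate([559, -459, 0]) stool();
translate([559, 913, 0]) stool();
translate([-399, 227, 0]) stool();
translate([1517, 227, 0]) stool();
translate([164, 52, 704]) spool();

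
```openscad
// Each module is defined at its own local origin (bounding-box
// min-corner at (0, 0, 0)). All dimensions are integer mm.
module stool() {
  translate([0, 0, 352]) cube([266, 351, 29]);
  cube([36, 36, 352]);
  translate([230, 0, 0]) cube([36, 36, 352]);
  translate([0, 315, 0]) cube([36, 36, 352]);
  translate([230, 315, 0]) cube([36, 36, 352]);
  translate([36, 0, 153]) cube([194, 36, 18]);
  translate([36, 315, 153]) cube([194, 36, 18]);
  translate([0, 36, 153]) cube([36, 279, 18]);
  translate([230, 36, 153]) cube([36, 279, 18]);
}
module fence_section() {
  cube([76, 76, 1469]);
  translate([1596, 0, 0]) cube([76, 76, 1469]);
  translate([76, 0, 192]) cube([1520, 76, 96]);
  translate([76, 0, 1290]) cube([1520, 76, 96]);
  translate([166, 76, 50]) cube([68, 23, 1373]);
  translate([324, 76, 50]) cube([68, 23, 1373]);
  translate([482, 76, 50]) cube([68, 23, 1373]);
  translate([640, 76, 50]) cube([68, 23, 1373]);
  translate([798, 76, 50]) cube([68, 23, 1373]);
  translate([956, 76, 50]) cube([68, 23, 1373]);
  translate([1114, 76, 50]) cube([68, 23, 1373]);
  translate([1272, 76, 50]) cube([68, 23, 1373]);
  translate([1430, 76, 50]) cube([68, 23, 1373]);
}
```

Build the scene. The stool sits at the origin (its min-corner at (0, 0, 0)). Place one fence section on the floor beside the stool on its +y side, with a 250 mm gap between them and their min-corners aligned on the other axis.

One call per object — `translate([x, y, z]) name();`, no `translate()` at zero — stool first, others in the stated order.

stool();
translate([0, 601, 0]) fence_section();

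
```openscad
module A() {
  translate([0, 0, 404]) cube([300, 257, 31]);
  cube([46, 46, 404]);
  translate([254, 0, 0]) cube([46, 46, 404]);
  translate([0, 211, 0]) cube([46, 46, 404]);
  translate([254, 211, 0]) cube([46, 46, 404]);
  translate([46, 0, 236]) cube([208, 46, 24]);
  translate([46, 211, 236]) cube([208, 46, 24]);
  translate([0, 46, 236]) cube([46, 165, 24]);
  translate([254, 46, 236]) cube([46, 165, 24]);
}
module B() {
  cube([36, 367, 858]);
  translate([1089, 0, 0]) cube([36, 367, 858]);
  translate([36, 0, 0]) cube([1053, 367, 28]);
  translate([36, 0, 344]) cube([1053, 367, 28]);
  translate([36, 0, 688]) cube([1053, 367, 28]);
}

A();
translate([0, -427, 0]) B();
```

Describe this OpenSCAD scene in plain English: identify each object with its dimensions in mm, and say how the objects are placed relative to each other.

A is a four-legged stool. The seat is a 300×257×31 mm slab whose top surface is at z = 435 mm; four square legs, each 46×46 mm in cross-section, run from the floor (z = 0) to the underside of the seat, each flush with a corner of the seat. Four stretchers, 46 mm wide and 24 mm tall, connect adjacent legs with their undersides at z = 236 mm, each running between the inner faces of the legs it joins and aligned with the legs' outer faces on the other axis.

B is a bookshelf 1125 mm wide overall, 367 mm deep and 858 mm tall. The two sides are 36 mm thick vertical panels. 3 horizontal shelves of 28 mm thickness span between the inner faces of the sides; the lowest shelf sits on the floor and shelves are stacked with a clear vertical gap of 316 mm between each pair.

The bookshelf is on the floor beside the stool on its −y side.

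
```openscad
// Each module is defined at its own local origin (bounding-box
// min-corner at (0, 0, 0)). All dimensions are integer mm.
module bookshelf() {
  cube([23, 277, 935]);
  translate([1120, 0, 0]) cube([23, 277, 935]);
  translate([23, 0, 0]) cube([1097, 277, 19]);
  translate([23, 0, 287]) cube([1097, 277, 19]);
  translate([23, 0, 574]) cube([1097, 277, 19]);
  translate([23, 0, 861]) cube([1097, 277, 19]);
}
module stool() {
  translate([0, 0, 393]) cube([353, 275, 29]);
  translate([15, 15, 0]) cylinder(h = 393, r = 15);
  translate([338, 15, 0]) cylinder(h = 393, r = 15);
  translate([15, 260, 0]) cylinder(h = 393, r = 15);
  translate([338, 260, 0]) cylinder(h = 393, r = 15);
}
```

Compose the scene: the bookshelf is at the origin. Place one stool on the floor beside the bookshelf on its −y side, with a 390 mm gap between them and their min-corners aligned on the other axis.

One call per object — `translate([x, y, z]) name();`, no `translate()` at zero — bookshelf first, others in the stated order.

bookshelf();
translate([0, -665, 0]) stool();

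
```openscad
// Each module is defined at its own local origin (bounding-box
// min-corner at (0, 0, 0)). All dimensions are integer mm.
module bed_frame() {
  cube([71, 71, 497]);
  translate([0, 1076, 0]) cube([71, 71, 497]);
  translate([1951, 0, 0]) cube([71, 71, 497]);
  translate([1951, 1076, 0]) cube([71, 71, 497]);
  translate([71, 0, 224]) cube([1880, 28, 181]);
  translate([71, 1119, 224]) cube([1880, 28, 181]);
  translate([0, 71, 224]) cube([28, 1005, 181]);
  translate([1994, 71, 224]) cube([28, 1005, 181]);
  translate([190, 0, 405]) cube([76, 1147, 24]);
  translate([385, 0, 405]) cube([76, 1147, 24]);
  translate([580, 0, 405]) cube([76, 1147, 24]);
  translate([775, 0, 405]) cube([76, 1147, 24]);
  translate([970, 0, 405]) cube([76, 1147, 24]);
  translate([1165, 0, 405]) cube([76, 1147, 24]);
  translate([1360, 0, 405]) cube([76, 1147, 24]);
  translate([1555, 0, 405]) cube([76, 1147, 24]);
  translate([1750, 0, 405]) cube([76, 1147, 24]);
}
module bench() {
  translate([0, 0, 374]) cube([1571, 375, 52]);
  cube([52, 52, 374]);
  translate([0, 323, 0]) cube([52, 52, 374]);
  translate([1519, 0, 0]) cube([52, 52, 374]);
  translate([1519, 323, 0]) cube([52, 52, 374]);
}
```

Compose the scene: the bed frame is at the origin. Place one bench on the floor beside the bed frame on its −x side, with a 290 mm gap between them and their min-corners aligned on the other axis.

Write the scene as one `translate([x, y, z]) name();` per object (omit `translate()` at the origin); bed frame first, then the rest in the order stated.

bed_frame();
translate([-1861, 0, 0]) bench();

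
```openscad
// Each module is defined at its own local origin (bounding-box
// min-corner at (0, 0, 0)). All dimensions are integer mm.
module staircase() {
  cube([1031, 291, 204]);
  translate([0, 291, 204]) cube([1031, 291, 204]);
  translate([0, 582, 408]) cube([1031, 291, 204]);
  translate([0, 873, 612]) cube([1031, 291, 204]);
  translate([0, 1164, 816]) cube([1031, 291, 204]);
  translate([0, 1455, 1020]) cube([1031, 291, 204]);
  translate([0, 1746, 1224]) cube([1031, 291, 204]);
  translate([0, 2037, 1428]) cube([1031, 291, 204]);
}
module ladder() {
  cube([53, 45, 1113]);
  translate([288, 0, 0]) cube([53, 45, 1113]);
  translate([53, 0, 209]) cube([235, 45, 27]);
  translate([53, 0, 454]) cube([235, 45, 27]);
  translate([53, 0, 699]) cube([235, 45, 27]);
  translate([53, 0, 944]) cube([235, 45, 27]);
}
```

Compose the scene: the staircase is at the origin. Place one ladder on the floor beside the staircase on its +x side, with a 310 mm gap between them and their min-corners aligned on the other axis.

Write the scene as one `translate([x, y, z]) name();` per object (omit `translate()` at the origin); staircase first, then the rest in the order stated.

staircase();
translate([1341, 0, 0]) ladder();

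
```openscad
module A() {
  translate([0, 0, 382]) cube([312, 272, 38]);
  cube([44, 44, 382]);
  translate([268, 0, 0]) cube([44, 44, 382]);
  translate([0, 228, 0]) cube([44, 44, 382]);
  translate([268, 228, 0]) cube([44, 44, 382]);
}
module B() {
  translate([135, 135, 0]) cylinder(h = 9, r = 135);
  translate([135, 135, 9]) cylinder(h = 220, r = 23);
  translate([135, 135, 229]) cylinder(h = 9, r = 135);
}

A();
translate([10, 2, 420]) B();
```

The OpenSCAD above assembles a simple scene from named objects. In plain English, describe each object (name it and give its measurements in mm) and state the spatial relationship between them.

A is a four-legged stool. The seat is a 312×272×38 mm slab whose top surface is at z = 420 mm; four square legs, each 44×44 mm in cross-section, run from the floor (z = 0) to the underside of the seat, each flush with a corner of the seat.

B is a spool: two coaxial disc flanges of radius 135 mm and thickness 9 mm, joined by a core cylinder of radius 23 mm and height 220 mm. The lower flange rests on z = 0 and the three cylinders share a vertical axis.

The spool is on top of the stool.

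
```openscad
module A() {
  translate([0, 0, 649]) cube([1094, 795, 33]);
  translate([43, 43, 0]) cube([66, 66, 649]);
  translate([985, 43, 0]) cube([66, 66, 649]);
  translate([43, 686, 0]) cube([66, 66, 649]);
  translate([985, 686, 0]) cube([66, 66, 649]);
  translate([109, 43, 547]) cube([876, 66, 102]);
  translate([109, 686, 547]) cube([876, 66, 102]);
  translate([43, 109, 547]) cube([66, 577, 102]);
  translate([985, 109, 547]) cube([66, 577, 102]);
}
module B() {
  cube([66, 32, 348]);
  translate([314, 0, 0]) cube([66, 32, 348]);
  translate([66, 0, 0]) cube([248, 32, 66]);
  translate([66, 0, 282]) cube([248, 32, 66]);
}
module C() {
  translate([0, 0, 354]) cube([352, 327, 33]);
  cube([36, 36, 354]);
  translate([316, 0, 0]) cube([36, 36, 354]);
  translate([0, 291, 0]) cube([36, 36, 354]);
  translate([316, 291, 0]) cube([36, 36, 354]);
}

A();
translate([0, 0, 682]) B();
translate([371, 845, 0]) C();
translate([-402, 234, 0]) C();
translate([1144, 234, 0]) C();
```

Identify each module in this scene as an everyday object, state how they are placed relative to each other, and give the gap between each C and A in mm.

A is a table. B is a picture frame. C is a stool. The picture frame is on top of the table. Three stools sit around the table at the +y, −x, +x sides. The gap between each stool and the table is 50 mm.

Each stool's nearest face is 50 mm from the table's bounding box.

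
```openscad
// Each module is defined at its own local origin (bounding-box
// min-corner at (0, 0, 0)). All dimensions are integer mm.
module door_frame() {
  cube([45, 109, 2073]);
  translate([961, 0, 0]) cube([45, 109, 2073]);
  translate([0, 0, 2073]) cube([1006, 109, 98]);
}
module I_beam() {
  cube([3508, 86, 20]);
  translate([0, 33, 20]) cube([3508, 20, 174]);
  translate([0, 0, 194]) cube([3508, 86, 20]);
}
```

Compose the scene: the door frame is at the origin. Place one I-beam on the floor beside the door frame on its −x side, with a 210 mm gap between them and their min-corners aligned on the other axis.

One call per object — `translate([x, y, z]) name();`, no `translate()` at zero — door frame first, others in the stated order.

door_frame();
translate([-3718, 0, 0]) I_beam();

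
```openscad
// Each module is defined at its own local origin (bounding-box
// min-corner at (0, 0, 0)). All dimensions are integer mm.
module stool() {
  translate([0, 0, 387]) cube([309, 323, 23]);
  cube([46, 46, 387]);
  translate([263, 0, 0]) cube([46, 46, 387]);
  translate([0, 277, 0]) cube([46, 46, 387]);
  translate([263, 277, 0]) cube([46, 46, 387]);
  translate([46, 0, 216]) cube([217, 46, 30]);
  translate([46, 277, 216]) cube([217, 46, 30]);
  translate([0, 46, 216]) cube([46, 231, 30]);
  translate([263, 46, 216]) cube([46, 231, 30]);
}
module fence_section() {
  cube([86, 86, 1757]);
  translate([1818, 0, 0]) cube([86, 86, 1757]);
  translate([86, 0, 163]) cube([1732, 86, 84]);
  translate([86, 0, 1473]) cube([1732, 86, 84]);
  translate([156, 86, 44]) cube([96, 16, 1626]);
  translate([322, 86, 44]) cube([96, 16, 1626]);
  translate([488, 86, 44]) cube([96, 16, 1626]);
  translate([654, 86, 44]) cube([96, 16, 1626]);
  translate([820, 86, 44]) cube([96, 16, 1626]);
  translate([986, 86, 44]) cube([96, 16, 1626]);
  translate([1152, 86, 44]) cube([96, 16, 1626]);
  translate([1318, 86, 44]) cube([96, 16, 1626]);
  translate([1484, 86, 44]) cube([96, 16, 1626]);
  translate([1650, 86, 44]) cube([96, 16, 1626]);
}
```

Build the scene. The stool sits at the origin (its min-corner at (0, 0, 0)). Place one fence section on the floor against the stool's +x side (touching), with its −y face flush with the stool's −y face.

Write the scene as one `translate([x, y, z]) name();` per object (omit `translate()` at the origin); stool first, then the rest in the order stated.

stool();
translate([309, 0, 0]) fence_section();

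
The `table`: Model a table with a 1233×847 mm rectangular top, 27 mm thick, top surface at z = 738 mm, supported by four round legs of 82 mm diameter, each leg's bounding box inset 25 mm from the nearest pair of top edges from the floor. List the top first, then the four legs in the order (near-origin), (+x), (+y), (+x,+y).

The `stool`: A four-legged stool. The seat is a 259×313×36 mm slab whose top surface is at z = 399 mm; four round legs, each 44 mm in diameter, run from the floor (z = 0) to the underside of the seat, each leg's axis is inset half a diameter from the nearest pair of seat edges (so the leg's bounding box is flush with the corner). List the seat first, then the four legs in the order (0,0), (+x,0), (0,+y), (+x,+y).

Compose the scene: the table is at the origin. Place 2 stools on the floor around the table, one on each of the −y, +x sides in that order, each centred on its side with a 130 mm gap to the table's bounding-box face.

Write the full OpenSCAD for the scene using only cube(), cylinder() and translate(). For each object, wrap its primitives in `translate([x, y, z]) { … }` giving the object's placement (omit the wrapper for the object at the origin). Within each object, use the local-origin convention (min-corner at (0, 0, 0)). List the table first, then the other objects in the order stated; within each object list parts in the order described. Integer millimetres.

translate([0, 0, 711]) cube([1233, 847, 27]);
translate([66, 66, 0]) cylinder(h = 711, r = 41);
translate([1167, 66, 0]) cylinder(h = 711, r = 41);
translate([66, 781, 0]) cylinder(h = 711, r = 41);
translate([1167, 781, 0]) cylinder(h = 711, r = 41);
translate([487, -443, 0]) {
  translate([0, 0, 363]) cube([259, 313, 36]);
  translate([22, 22, 0]) cylinder(h = 363, r = 22);
  translate([237, 22, 0]) cylinder(h = 363, r = 22);
  translate([22, 291, 0]) cylinder(h = 363, r = 22);
  translate([237, 291, 0]) cylinder(h = 363, r = 22);
}
translate([1363, 267, 0]) {
  translate([0, 0, 363]) cube([259, 313, 36]);
  translate([22, 22, 0]) cylinder(h = 363, r = 22);
  translate([237, 22, 0]) cylinder(h = 363, r = 22);
  translate([22, 291, 0]) cylinder(h = 363, r = 22);
  translate([237, 291, 0]) cylinder(h = 363, r = 22);
}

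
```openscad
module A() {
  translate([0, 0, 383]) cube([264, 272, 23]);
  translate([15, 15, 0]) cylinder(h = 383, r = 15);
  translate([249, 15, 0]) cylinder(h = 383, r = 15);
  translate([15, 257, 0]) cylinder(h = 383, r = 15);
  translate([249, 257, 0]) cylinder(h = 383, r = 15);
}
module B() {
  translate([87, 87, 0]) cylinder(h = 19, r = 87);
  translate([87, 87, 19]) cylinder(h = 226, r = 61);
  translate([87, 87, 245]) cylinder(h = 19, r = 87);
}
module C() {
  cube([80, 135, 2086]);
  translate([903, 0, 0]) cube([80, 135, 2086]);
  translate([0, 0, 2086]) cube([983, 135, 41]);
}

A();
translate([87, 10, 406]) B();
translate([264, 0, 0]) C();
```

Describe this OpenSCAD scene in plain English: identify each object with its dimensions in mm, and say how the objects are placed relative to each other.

A is a simple wooden stool: a rectangular seat 264 mm (x) by 272 mm (y), 23 mm thick, top face at z = 406 mm, on four round legs, each 30 mm in diameter. The legs rest on z = 0, each leg's axis is inset half a diameter from the nearest pair of seat edges (so the leg's bounding box is flush with the corner).

B is a spool: two coaxial disc flanges of radius 87 mm and thickness 19 mm, joined by a core cylinder of radius 61 mm and height 226 mm. The lower flange rests on z = 0 and the three cylinders share a vertical axis.

C is a rectangular door frame: two vertical jambs of 80×135 mm section, 2086 mm tall, with a clear opening 823 mm wide between their inner faces. A header 41 mm tall and 135 mm deep lies on top of the jambs and spans the full outside width.

The spool is on top of the stool. The door frame is against the stool's +x side, with their −y faces flush.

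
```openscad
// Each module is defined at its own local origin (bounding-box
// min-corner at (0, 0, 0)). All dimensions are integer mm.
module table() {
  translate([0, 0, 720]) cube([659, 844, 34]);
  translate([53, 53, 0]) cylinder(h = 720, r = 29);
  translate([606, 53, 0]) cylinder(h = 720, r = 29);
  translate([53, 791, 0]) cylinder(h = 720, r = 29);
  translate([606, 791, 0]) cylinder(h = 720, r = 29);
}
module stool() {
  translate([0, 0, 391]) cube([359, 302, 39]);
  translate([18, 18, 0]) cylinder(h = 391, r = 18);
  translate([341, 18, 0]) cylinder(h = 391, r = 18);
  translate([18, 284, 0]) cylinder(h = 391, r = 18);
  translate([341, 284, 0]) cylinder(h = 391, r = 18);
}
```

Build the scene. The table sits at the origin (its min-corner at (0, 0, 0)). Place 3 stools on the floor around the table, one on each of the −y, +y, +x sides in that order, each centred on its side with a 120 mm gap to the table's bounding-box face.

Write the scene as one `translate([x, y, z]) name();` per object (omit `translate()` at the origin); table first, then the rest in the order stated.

table();
translate([150, -422, 0]) stool();
translate([150, 964, 0]) stool();
translate([779, 271, 0]) stool();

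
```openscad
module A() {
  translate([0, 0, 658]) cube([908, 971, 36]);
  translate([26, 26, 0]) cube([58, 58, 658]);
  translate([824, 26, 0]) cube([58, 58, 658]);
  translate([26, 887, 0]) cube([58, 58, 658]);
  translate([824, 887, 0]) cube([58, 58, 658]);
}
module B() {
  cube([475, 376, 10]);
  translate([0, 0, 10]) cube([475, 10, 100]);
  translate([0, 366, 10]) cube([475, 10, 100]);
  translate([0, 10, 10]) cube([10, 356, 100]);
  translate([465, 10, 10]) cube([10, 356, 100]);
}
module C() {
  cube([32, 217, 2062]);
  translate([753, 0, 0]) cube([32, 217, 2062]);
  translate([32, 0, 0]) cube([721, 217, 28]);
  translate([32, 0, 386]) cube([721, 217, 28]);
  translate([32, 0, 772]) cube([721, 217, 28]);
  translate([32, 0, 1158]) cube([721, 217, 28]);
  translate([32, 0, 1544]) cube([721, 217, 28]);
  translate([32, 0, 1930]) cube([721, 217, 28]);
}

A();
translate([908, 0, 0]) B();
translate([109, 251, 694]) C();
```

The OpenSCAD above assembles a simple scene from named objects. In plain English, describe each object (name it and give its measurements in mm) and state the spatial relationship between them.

A is a table: top 908 mm (x) × 971 mm (y), 36 mm thick, upper face at z = 694 mm, on four 58×58 mm square legs, each inset 26 mm from the nearest pair of top edges, running from z = 0 to the bottom of the top.

B is an open-topped rectangular box: outside dimensions 475×376×110 mm, with a uniform wall and base thickness of 10 mm. The base is a full 475×376 slab on the floor; four walls sit on top of the base. The front and back walls (the −y and +y sides) span the full width; the two side walls fit between them.

C is a bookshelf 785 mm wide overall, 217 mm deep and 2062 mm tall. The two sides are 32 mm thick vertical panels. 6 horizontal shelves of 28 mm thickness span between the inner faces of the sides; the lowest shelf sits on the floor and shelves are stacked with a clear vertical gap of 358 mm between each pair.

The open box is against the table's +x side, with their −y faces flush. The bookshelf is on top of the table.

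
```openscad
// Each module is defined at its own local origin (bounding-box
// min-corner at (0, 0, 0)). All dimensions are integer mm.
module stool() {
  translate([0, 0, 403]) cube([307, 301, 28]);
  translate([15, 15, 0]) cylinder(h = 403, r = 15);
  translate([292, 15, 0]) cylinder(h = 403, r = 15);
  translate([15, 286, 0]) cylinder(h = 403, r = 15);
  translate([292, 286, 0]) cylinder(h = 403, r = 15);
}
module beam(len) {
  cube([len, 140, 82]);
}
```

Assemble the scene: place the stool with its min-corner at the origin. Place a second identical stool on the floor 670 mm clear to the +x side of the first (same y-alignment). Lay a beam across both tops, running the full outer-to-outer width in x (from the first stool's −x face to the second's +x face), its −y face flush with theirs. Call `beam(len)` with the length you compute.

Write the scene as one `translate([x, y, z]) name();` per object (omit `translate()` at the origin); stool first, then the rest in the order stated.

stool();
translate([977, 0, 0]) stool();
translate([0, 0, 431]) beam(1284);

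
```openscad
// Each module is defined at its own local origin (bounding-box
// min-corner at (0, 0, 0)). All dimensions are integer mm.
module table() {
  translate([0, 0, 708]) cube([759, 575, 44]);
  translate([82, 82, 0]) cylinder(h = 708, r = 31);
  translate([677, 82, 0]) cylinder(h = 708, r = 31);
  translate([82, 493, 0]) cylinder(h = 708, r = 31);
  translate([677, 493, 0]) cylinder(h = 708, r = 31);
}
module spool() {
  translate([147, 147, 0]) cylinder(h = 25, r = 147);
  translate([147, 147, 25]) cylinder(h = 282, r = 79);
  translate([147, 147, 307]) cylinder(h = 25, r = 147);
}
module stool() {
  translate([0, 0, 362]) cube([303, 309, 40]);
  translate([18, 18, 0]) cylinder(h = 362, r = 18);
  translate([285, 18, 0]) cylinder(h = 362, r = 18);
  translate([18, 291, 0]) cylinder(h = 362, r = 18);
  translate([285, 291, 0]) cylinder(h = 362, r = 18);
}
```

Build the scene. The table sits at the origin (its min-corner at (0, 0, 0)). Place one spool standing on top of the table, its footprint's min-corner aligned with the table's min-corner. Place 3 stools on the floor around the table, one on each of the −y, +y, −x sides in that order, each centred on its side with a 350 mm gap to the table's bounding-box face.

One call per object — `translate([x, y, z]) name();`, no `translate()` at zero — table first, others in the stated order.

table();
translate([0, 0, 752]) spool();
translate([228, -659, 0]) stool();
translate([228, 925, 0]) stool();
translate([-653, 133, 0]) stool();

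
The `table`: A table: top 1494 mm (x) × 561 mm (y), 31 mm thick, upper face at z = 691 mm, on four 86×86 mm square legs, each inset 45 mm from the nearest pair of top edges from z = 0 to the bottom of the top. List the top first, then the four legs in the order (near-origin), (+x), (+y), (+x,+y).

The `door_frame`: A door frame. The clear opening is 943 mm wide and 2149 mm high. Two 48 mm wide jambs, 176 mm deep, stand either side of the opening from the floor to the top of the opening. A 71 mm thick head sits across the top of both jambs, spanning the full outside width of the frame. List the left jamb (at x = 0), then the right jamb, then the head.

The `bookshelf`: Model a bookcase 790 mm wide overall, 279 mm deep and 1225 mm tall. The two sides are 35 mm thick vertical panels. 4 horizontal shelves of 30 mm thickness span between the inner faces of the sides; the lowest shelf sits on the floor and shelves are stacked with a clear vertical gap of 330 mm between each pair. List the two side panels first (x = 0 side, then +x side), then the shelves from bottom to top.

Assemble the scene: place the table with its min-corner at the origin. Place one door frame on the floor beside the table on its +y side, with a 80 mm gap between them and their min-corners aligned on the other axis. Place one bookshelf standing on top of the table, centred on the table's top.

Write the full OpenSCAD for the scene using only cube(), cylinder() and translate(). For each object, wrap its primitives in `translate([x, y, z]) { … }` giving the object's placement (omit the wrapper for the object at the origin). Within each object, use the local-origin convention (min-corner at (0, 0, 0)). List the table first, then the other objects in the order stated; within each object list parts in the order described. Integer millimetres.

translate([0, 0, 660]) cube([1494, 561, 31]);
translate([45, 45, 0]) cube([86, 86, 660]);
translate([1363, 45, 0]) cube([86, 86, 660]);
translate([45, 430, 0]) cube([86, 86, 660]);
translate([1363, 430, 0]) cube([86, 86, 660]);
translate([0, 641, 0]) {
  cube([48, 176, 2149]);
  translate([991, 0, 0]) cube([48, 176, 2149]);
  translate([0, 0, 2149]) cube([1039, 176, 71]);
}
translate([352, 141, 691]) {
  cube([35, 279, 1225]);
  translate([755, 0, 0]) cube([35, 279, 1225]);
  translate([35, 0, 0]) cube([720, 279, 30]);
  translate([35, 0, 360]) cube([720, 279, 30]);
  translate([35, 0, 720]) cube([720, 279, 30]);
  translate([35, 0, 1080]) cube([720, 279, 30]);
}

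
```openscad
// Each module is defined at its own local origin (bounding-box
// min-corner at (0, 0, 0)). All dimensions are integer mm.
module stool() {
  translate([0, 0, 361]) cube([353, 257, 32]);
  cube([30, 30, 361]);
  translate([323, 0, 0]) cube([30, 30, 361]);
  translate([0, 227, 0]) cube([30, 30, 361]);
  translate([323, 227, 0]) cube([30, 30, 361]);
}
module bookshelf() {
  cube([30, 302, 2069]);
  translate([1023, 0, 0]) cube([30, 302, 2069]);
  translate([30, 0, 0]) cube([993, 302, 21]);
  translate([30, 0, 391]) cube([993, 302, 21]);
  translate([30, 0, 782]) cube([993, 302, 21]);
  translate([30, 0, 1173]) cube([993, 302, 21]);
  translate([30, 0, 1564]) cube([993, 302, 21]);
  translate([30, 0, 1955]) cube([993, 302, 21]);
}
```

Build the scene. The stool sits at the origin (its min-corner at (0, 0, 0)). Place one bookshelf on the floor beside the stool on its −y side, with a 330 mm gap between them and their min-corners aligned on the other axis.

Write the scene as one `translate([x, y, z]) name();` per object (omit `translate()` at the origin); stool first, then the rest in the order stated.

stool();
translate([0, -632, 0]) bookshelf();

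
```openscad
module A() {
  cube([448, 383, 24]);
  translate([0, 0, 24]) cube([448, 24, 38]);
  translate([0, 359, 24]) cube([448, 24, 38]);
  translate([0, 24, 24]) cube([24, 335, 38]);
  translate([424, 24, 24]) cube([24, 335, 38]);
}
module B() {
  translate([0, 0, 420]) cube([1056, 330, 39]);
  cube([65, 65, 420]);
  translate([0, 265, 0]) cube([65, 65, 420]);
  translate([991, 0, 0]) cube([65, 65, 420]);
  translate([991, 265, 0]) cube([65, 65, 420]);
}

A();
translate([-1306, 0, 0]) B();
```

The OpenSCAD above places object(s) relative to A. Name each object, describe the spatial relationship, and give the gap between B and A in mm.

The bench's nearest face is 250 mm from the open box's −x face.

A is an open box. B is a bench. The bench is on the floor beside the open box on its −x side. The gap between the bench and the open box is 250 mm.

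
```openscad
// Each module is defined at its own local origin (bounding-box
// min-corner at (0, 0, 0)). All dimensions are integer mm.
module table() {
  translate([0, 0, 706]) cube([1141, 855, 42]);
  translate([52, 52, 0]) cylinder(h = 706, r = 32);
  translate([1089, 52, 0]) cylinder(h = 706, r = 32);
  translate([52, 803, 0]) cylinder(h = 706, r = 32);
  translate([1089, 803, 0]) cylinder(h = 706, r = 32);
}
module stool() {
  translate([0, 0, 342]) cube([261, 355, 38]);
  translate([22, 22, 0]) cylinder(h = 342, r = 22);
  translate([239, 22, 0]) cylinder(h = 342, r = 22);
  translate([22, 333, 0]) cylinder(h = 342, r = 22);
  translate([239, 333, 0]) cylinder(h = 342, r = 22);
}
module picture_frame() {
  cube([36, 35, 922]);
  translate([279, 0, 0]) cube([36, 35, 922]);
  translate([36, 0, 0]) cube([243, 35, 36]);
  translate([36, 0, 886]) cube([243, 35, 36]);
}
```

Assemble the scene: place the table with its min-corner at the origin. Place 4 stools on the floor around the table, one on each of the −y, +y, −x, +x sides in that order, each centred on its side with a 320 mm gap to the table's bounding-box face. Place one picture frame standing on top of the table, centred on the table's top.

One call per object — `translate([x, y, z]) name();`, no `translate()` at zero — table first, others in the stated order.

table();
translate([440, -675, 0]) stool();
translate([440, 1175, 0]) stool();
translate([-581, 250, 0]) stool();
translate([1461, 250, 0]) stool();
translate([413, 410, 748]) picture_frame();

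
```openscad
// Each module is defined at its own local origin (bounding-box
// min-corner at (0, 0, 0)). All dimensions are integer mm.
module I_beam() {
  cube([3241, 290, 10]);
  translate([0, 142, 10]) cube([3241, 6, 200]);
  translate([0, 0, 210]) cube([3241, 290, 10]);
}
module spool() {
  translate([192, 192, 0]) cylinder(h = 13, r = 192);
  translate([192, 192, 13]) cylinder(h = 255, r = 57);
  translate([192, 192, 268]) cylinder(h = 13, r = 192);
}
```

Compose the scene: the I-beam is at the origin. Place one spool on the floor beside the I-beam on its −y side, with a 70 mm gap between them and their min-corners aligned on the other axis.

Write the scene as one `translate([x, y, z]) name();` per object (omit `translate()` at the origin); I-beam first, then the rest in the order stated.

I_beam();
translate([0, -454, 0]) spool();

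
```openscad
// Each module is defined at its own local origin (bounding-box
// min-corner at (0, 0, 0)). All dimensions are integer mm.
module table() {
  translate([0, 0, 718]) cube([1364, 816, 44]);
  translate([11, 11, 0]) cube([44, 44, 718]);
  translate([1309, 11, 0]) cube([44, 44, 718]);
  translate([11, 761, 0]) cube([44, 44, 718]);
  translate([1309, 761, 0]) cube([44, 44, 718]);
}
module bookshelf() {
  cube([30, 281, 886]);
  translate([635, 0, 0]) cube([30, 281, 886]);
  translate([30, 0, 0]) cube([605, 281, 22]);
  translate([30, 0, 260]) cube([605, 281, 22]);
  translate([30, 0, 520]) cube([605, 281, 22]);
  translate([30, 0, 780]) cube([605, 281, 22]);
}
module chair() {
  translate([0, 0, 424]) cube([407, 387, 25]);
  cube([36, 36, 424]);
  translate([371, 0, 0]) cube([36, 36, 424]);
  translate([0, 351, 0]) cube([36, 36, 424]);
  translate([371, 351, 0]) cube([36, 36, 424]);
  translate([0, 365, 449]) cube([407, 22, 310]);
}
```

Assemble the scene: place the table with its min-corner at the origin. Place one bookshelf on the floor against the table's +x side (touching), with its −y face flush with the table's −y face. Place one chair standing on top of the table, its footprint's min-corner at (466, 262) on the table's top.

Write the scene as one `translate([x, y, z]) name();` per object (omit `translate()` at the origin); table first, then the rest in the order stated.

table();
translate([1364, 0, 0]) bookshelf();
translate([466, 262, 762]) chair();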